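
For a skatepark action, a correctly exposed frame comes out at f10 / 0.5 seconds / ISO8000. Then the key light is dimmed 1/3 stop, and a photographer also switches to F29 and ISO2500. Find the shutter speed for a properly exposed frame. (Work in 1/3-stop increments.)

15 s

Scene light: 1/3 stop darker.
Aperture: f/10 → f/11 → f/13 → f/14 → f/16 → f/18 → f/20 → f/22 → f/25 → f/29 — 3 stops stopped down (darker).
ISO: 8000 → 6400 → 5000 → 4000 → 3200 → 2500 — 1 2/3 stops dropped (darker).
Net so far: 5 stops darker. Shutter speed: 0.5 → 0.6 → 0.8 → 1 → 1.3 → 1.6 → 2 → 2.5 → 3.2 → 4 → 5 → 6 → 8 → 10 → 13 → 15.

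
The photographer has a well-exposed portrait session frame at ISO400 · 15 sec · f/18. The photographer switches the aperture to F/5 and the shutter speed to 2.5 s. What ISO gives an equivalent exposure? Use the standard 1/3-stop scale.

ISO 200

Aperture: f/18 → f/16 → f/14 → f/13 → f/11 → f/10 → f/9 → f/8 → f/7.1 → f/6.3 → f/5.6 → f/5 — 3 2/3 stops wider (brighter).
Shutter speed: 15 → 13 → 10 → 8 → 6 → 5 → 4 → 3.2 → 2.5 — 2 2/3 stops faster (darker).
Net change so far: 1 stop brighter. Offset with the ISO: 400 → 320 → 250 → 200.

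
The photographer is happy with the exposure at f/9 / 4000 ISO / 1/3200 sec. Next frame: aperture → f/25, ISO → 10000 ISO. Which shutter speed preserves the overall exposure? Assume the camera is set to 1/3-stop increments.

1/1000s

Aperture: f/9 → f/10 → f/11 → f/13 → f/14 → f/16 → f/18 → f/20 → f/22 → f/25 — 3 stops narrower (darker).
ISO: 4000 → 5000 → 6400 → 8000 → 10000 — 1 1/3 stops raised (brighter).
Net change so far: 1 2/3 stops darker. Offset with the shutter speed: 1/3200 → 1/2500 → 1/2000 → 1/1600 → 1/1250 → 1/1000.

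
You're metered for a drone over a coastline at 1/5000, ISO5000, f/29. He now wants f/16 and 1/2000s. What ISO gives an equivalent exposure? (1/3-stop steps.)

ISO 640

Aperture: f/29 → f/25 → f/22 → f/20 → f/18 → f/16 — 1 2/3 stops wider (brighter).
Shutter speed: 1/5000 → 1/4000 → 1/3200 → 1/2500 → 1/2000 — 1 1/3 stops longer (brighter).
Net change so far: 3 stops brighter. Offset with the ISO: 5000 → 4000 → 3200 → 2500 → 2000 → 1600 → 1250 → 1000 → 800 → 640.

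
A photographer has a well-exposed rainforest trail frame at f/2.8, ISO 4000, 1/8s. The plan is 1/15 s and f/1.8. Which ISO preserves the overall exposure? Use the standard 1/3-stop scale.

ISO 3200

Shutter speed: 1/8 → 1/10 → 1/13 → 1/15 — 1 stop shorter (darker).
Aperture: f/2.8 → f/2.5 → f/2.2 → f/2 → f/1.8 — 1 1/3 stops wider (brighter).
Net change so far: 1/3 stop brighter. Offset with the ISO: 4000 → 3200.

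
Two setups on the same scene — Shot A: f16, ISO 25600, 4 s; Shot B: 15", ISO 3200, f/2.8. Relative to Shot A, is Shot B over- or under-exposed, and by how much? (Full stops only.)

Aperture: f/16 → f/11 → f/8 → f/5.6 → f/4 → f/2.8 — 5 stops opened up (brighter).
Shutter speed: 4 → 8 → 15 — 2 stops slower (brighter).
ISO: 25600 → 12800 → 6400 → 3200 — 3 stops dropped (darker).
Net: +5 +2 −3 = +4 stops.

4 stops brighter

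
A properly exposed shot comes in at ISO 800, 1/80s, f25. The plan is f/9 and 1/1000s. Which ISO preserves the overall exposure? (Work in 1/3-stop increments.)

ISO 1250

Aperture: f/25 → f/22 → f/20 → f/18 → f/16 → f/14 → f/13 → f/11 → f/10 → f/9 — 3 stops wider (brighter).
Shutter speed: 1/80 → 1/100 → 1/125 → 1/160 → 1/200 → 1/250 → 1/320 → 1/400 → 1/500 → 1/640 → 1/800 → 1/1000 — 3 2/3 stops shorter (darker).
Net change so far: 2/3 stop darker. Offset with the ISO: 800 → 1000 → 1250.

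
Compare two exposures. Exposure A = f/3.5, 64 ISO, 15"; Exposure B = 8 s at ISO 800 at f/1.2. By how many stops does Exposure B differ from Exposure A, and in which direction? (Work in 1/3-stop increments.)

5 2/3 stops brighter

Aperture: f/3.5 → f/3.2 → f/2.8 → f/2.5 → f/2.2 → f/2 → f/1.8 → f/1.6 → f/1.4 → f/1.2 — 3 stops larger aperture (brighter).
Shutter speed: 15 → 13 → 10 → 8 — 1 stop faster (darker).
ISO: 64 → 80 → 100 → 125 → 160 → 200 → 250 → 320 → 400 → 500 → 640 → 800 — 3 2/3 stops higher (brighter).
Net: +3 −1 +3 2/3 = +5 2/3 stops.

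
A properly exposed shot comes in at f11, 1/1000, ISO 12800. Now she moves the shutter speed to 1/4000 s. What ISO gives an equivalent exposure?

Shutter speed: 1/1000 → 1/2000 → 1/4000 — 2 stops shorter (darker).
Need 2 stops brighter from the ISO: 12800 → 25600 → 51200.

ISO 51200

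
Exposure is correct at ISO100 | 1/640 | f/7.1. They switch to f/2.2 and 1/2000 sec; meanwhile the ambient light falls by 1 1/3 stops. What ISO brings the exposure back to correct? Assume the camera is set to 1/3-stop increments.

Scene light: 1 1/3 stops darker.
Aperture: f/7.1 → f/6.3 → f/5.6 → f/5 → f/4.5 → f/4 → f/3.5 → f/3.2 → f/2.8 → f/2.5 → f/2.2 — 3 1/3 stops larger aperture (brighter).
Shutter speed: 1/640 → 1/800 → 1/1000 → 1/1250 → 1/1600 → 1/2000 — 1 2/3 stops shorter (darker).
Net so far: 1/3 stop brighter. ISO: 100 → 80.

ISO 80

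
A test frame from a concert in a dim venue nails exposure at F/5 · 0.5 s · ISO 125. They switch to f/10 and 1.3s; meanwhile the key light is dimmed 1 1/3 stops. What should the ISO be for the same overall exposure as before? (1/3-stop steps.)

Scene light: 1 1/3 stops darker.
Aperture: f/5 → f/5.6 → f/6.3 → f/7.1 → f/8 → f/9 → f/10 — 2 stops narrower (darker).
Shutter speed: 0.5 → 0.6 → 0.8 → 1 → 1.3 — 1 1/3 stops longer (brighter).
Net so far: 2 stops darker. ISO: 125 → 160 → 200 → 250 → 320 → 400 → 500.

ISO 500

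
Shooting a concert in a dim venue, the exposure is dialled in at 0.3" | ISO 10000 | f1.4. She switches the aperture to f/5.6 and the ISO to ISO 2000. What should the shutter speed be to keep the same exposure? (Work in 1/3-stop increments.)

Aperture: f/1.4 → f/1.6 → f/1.8 → f/2 → f/2.2 → f/2.5 → f/2.8 → f/3.2 → f/3.5 → f/4 → f/4.5 → f/5 → f/5.6 — 4 stops smaller aperture (darker).
ISO: 10000 → 8000 → 6400 → 5000 → 4000 → 3200 → 2500 → 2000 — 2 1/3 stops dropped (darker).
Net change so far: 6 1/3 stops darker. Offset with the shutter speed: 0.3 → 0.4 → 0.5 → 0.6 → 0.8 → 1 → 1.3 → 1.6 → 2 → 2.5 → 3.2 → 4 → 5 → 6 → 8 → 10 → 13 → 15 → 20 → 25.

25 s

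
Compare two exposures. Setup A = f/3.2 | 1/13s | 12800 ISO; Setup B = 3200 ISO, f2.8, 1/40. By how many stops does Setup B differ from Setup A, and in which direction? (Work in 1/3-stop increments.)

3 1/3 stops darker

Aperture: f/3.2 → f/2.8 — 1/3 stop wider (brighter).
Shutter speed: 1/13 → 1/15 → 1/20 → 1/25 → 1/30 → 1/40 — 1 2/3 stops faster (darker).
ISO: 12800 → 10000 → 8000 → 6400 → 5000 → 4000 → 3200 — 2 stops lower (darker).
Net: +1/3 −1 2/3 −2 = −3 1/3 stops.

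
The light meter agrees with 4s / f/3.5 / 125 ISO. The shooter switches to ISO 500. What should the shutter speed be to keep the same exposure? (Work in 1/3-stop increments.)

ISO: 125 → 160 → 200 → 250 → 320 → 400 → 500 — 2 stops higher (brighter).
Need 2 stops darker from the shutter speed: 4 → 3.2 → 2.5 → 2 → 1.6 → 1.3 → 1.

1 s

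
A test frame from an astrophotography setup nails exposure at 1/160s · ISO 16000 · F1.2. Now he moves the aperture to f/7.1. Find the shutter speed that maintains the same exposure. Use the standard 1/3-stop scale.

Aperture: f/1.2 → f/1.4 → f/1.6 → f/1.8 → f/2 → f/2.2 → f/2.5 → f/2.8 → f/3.2 → f/3.5 → f/4 → f/4.5 → f/5 → f/5.6 → f/6.3 → f/7.1 — 5 stops stopped down (darker).
Need 5 stops brighter from the shutter speed: 1/160 → 1/125 → 1/100 → 1/80 → 1/60 → 1/50 → 1/40 → 1/30 → 1/25 → 1/20 → 1/15 → 1/13 → 1/10 → 1/8 → 1/6 → 1/5.

1/5s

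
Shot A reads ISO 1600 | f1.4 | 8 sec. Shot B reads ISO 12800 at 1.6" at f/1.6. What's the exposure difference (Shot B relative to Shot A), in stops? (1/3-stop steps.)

Aperture: f/1.4 → f/1.6 — 1/3 stop stopped down (darker).
Shutter speed: 8 → 6 → 5 → 4 → 3.2 → 2.5 → 2 → 1.6 — 2 1/3 stops shorter (darker).
ISO: 1600 → 2000 → 2500 → 3200 → 4000 → 5000 → 6400 → 8000 → 10000 → 12800 — 3 stops higher (brighter).
Net: −1/3 −2 1/3 +3 = +1/3 stops.

1/3 stop brighter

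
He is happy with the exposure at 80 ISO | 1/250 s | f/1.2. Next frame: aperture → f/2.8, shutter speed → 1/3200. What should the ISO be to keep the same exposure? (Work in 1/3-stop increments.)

ISO 5000

Aperture: f/1.2 → f/1.4 → f/1.6 → f/1.8 → f/2 → f/2.2 → f/2.5 → f/2.8 — 2 1/3 stops smaller aperture (darker).
Shutter speed: 1/250 → 1/320 → 1/400 → 1/500 → 1/640 → 1/800 → 1/1000 → 1/1250 → 1/1600 → 1/2000 → 1/2500 → 1/3200 — 3 2/3 stops shorter (darker).
Net change so far: 6 stops darker. Offset with the ISO: 80 → 100 → 125 → 160 → 200 → 250 → 320 → 400 → 500 → 640 → 800 → 1000 → 1250 → 1600 → 2000 → 2500 → 3200 → 4000 → 5000.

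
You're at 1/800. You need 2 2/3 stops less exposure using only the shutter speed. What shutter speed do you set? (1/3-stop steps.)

Shutter speed: 1/800 → 1/1000 → 1/1250 → 1/1600 → 1/2000 → 1/2500 → 1/3200 → 1/4000 → 1/5000 — 2 2/3 stops faster (darker).

1/5000s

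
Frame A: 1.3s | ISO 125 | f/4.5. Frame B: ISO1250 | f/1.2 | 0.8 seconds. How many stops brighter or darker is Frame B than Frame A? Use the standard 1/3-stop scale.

6 1/3 stops brighter

Aperture: f/4.5 → f/4 → f/3.5 → f/3.2 → f/2.8 → f/2.5 → f/2.2 → f/2 → f/1.8 → f/1.6 → f/1.4 → f/1.2 — 3 2/3 stops opened up (brighter).
Shutter speed: 1.3 → 1 → 0.8 — 2/3 stop shorter (darker).
ISO: 125 → 160 → 200 → 250 → 320 → 400 → 500 → 640 → 800 → 1000 → 1250 — 3 1/3 stops raised (brighter).
Net: +3 2/3 −2/3 +3 1/3 = +6 1/3 stops.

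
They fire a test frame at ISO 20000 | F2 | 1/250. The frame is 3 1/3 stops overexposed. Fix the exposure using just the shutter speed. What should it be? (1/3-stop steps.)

1/2500s

Overexposed by 3 1/3 stops → need 3 1/3 stops darker.
Shutter speed: 1/250 → 1/320 → 1/400 → 1/500 → 1/640 → 1/800 → 1/1000 → 1/1250 → 1/1600 → 1/2000 → 1/2500.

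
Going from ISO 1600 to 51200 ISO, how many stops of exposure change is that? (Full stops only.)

5 stops

1600 → 3200 → 6400 → 12800 → 25600 → 51200 — count the steps: 5 stops.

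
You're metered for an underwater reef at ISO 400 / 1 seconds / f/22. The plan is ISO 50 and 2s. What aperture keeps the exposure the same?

ISO: 400 → 200 → 100 → 50 — 3 stops lower (darker).
Shutter speed: 1 → 2 — 1 stop slower (brighter).
Net change so far: 2 stops darker. Offset with the aperture: f/22 → f/16 → f/11.

f/11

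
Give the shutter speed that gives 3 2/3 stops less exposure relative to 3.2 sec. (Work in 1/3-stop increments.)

1/4s

Shutter speed: 3.2 → 2.5 → 2 → 1.6 → 1.3 → 1 → 0.8 → 0.6 → 0.5 → 0.4 → 0.3 → 1/4 — 3 2/3 stops faster (darker).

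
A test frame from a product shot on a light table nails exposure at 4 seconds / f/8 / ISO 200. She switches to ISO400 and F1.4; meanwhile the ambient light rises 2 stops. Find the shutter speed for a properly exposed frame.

1/60s

Scene light: 2 stops brighter.
ISO: 200 → 400 — 1 stop higher (brighter).
Aperture: f/8 → f/5.6 → f/4 → f/2.8 → f/2 → f/1.4 — 5 stops larger aperture (brighter).
Net so far: 8 stops brighter. Shutter speed: 4 → 2 → 1 → 1/2 → 1/4 → 1/8 → 1/15 → 1/30 → 1/60.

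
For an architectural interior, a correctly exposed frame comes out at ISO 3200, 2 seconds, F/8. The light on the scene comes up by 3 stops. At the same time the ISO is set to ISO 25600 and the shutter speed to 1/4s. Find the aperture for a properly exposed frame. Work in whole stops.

Scene light: 3 stops brighter.
ISO: 3200 → 6400 → 12800 → 25600 — 3 stops raised (brighter).
Shutter speed: 2 → 1 → 1/2 → 1/4 — 3 stops faster (darker).
Net so far: 3 stops brighter. Aperture: f/8 → f/11 → f/16 → f/22.

f/22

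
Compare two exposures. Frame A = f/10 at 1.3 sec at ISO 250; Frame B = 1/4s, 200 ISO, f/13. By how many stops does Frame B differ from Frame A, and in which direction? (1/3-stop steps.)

3 1/3 stops darker

Aperture: f/10 → f/11 → f/13 — 2/3 stop smaller aperture (darker).
Shutter speed: 1.3 → 1 → 0.8 → 0.6 → 0.5 → 0.4 → 0.3 → 1/4 — 2 1/3 stops shorter (darker).
ISO: 250 → 200 — 1/3 stop dropped (darker).
Net: −2/3 −2 1/3 −1/3 = −3 1/3 stops.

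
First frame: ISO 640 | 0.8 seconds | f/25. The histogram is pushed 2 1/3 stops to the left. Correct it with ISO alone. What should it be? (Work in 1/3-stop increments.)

ISO 3200

Underexposed by 2 1/3 stops → need 2 1/3 stops brighter.
ISO: 640 → 800 → 1000 → 1250 → 1600 → 2000 → 2500 → 3200.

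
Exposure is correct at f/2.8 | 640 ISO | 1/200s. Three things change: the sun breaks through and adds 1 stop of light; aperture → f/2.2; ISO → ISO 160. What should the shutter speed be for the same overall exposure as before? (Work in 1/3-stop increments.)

1/160s

Scene light: 1 stop brighter.
Aperture: f/2.8 → f/2.5 → f/2.2 — 2/3 stop wider (brighter).
ISO: 640 → 500 → 400 → 320 → 250 → 200 → 160 — 2 stops lower (darker).
Net so far: 1/3 stop darker. Shutter speed: 1/200 → 1/160.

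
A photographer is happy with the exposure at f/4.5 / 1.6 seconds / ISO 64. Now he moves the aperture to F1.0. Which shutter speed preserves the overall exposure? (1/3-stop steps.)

1/13s

Aperture: f/4.5 → f/4 → f/3.5 → f/3.2 → f/2.8 → f/2.5 → f/2.2 → f/2 → f/1.8 → f/1.6 → f/1.4 → f/1.2 → f/1.1 → f/1.0 — 4 1/3 stops larger aperture (brighter).
Need 4 1/3 stops darker from the shutter speed: 1.6 → 1.3 → 1 → 0.8 → 0.6 → 0.5 → 0.4 → 0.3 → 1/4 → 1/5 → 1/6 → 1/8 → 1/10 → 1/13.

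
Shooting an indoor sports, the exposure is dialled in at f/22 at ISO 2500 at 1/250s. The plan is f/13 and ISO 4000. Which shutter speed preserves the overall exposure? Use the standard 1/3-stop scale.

1/1250s

Aperture: f/22 → f/20 → f/18 → f/16 → f/14 → f/13 — 1 2/3 stops opened up (brighter).
ISO: 2500 → 3200 → 4000 — 2/3 stop raised (brighter).
Net change so far: 2 1/3 stops brighter. Offset with the shutter speed: 1/250 → 1/320 → 1/400 → 1/500 → 1/640 → 1/800 → 1/1000 → 1/1250.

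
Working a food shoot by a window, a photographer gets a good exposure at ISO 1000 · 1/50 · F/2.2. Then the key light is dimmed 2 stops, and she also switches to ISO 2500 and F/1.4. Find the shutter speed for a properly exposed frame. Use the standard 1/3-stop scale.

Scene light: 2 stops darker.
ISO: 1000 → 1250 → 1600 → 2000 → 2500 — 1 1/3 stops raised (brighter).
Aperture: f/2.2 → f/2 → f/1.8 → f/1.6 → f/1.4 — 1 1/3 stops wider (brighter).
Net so far: 2/3 stop brighter. Shutter speed: 1/50 → 1/60 → 1/80.

1/80s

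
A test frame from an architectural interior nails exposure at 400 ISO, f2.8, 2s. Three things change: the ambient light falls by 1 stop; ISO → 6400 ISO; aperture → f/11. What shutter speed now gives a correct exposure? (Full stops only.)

4 s

Scene light: 1 stop darker.
ISO: 400 → 800 → 1600 → 3200 → 6400 — 4 stops raised (brighter).
Aperture: f/2.8 → f/4 → f/5.6 → f/8 → f/11 — 4 stops narrower (darker).
Net so far: 1 stop darker. Shutter speed: 2 → 4.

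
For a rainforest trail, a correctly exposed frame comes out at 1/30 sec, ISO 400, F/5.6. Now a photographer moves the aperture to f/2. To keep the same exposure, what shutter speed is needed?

1/250s

Aperture: f/5.6 → f/4 → f/2.8 → f/2 — 3 stops opened up (brighter).
Need 3 stops darker from the shutter speed: 1/30 → 1/60 → 1/125 → 1/250.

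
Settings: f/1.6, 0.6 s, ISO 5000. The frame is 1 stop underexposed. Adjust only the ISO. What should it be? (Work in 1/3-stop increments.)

Underexposed by 1 stop → need 1 stop brighter.
ISO: 5000 → 6400 → 8000 → 10000.

ISO 10000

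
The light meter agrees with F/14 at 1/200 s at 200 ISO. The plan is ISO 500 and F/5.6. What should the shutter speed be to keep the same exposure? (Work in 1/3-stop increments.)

1/3200s

ISO: 200 → 250 → 320 → 400 → 500 — 1 1/3 stops higher (brighter).
Aperture: f/14 → f/13 → f/11 → f/10 → f/9 → f/8 → f/7.1 → f/6.3 → f/5.6 — 2 2/3 stops larger aperture (brighter).
Net change so far: 4 stops brighter. Offset with the shutter speed: 1/200 → 1/250 → 1/320 → 1/400 → 1/500 → 1/640 → 1/800 → 1/1000 → 1/1250 → 1/1600 → 1/2000 → 1/2500 → 1/3200.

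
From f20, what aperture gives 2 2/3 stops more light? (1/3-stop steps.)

f/8

Aperture: f/20 → f/18 → f/16 → f/14 → f/13 → f/11 → f/10 → f/9 → f/8 — 2 2/3 stops wider (brighter).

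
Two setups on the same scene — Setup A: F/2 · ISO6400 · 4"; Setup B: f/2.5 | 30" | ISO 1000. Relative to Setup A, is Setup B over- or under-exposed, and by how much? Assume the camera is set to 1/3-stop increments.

1/3 stop darker

Aperture: f/2 → f/2.2 → f/2.5 — 2/3 stop stopped down (darker).
Shutter speed: 4 → 5 → 6 → 8 → 10 → 13 → 15 → 20 → 25 → 30 — 3 stops slower (brighter).
ISO: 6400 → 5000 → 4000 → 3200 → 2500 → 2000 → 1600 → 1250 → 1000 — 2 2/3 stops lower (darker).
Net: −2/3 +3 −2 2/3 = −1/3 stops.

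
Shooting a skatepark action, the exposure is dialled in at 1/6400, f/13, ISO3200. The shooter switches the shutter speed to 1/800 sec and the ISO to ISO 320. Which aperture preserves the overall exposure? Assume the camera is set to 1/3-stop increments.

f/11

Shutter speed: 1/6400 → 1/5000 → 1/4000 → 1/3200 → 1/2500 → 1/2000 → 1/1600 → 1/1250 → 1/1000 → 1/800 — 3 stops longer (brighter).
ISO: 3200 → 2500 → 2000 → 1600 → 1250 → 1000 → 800 → 640 → 500 → 400 → 320 — 3 1/3 stops lower (darker).
Net change so far: 1/3 stop darker. Offset with the aperture: f/13 → f/11.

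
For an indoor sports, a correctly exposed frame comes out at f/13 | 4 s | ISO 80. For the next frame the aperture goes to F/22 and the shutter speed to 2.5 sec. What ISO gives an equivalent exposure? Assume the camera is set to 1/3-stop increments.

Aperture: f/13 → f/14 → f/16 → f/18 → f/20 → f/22 — 1 2/3 stops narrower (darker).
Shutter speed: 4 → 3.2 → 2.5 — 2/3 stop shorter (darker).
Net change so far: 2 1/3 stops darker. Offset with the ISO: 80 → 100 → 125 → 160 → 200 → 250 → 320 → 400.

ISO 400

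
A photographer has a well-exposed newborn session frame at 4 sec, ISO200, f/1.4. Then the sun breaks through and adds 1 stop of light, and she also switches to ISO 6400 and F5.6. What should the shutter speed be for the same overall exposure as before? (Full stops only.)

Scene light: 1 stop brighter.
ISO: 200 → 400 → 800 → 1600 → 3200 → 6400 — 5 stops raised (brighter).
Aperture: f/1.4 → f/2 → f/2.8 → f/4 → f/5.6 — 4 stops stopped down (darker).
Net so far: 2 stops brighter. Shutter speed: 4 → 2 → 1.

1 s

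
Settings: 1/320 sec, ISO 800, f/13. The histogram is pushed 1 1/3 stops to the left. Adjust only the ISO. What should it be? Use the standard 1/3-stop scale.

Underexposed by 1 1/3 stops → need 1 1/3 stops brighter.
ISO: 800 → 1000 → 1250 → 1600 → 2000.

ISO 2000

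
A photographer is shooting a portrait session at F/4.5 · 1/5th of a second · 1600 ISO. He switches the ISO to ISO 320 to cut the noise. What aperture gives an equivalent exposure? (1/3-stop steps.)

ISO: 1600 → 1250 → 1000 → 800 → 640 → 500 → 400 → 320 — 2 1/3 stops lower (darker).
Need 2 1/3 stops brighter from the aperture: f/4.5 → f/4 → f/3.5 → f/3.2 → f/2.8 → f/2.5 → f/2.2 → f/2.

f/2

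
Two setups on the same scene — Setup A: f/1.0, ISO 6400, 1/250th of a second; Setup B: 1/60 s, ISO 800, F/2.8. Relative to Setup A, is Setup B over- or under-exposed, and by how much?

4 stops darker

Aperture: f/1.0 → f/1.4 → f/2 → f/2.8 — 3 stops stopped down (darker).
Shutter speed: 1/250 → 1/125 → 1/60 — 2 stops longer (brighter).
ISO: 6400 → 3200 → 1600 → 800 — 3 stops lower (darker).
Net: −3 +2 −3 = −4 stops.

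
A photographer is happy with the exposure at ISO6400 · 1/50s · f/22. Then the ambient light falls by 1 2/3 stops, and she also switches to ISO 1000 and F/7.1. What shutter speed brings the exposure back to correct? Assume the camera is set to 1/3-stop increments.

Scene light: 1 2/3 stops darker.
ISO: 6400 → 5000 → 4000 → 3200 → 2500 → 2000 → 1600 → 1250 → 1000 — 2 2/3 stops lower (darker).
Aperture: f/22 → f/20 → f/18 → f/16 → f/14 → f/13 → f/11 → f/10 → f/9 → f/8 → f/7.1 — 3 1/3 stops larger aperture (brighter).
Net so far: 1 stop darker. Shutter speed: 1/50 → 1/40 → 1/30 → 1/25.

1/25s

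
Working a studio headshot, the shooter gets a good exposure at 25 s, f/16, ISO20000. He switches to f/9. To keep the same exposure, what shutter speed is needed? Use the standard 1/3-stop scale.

Aperture: f/16 → f/14 → f/13 → f/11 → f/10 → f/9 — 1 2/3 stops wider (brighter).
Need 1 2/3 stops darker from the shutter speed: 25 → 20 → 15 → 13 → 10 → 8.

8 s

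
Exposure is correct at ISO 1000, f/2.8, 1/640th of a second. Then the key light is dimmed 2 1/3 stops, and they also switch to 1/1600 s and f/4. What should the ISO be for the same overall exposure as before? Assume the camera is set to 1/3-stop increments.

Scene light: 2 1/3 stops darker.
Shutter speed: 1/640 → 1/800 → 1/1000 → 1/1250 → 1/1600 — 1 1/3 stops shorter (darker).
Aperture: f/2.8 → f/3.2 → f/3.5 → f/4 — 1 stop narrower (darker).
Net so far: 4 2/3 stops darker. ISO: 1000 → 1250 → 1600 → 2000 → 2500 → 3200 → 4000 → 5000 → 6400 → 8000 → 10000 → 12800 → 16000 → 20000 → 25600.

ISO 25600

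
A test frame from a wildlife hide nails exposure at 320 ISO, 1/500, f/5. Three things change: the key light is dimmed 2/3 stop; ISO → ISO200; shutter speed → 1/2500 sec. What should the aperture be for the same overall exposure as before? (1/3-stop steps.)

f/1.4

Scene light: 2/3 stop darker.
ISO: 320 → 250 → 200 — 2/3 stop dropped (darker).
Shutter speed: 1/500 → 1/640 → 1/800 → 1/1000 → 1/1250 → 1/1600 → 1/2000 → 1/2500 — 2 1/3 stops faster (darker).
Net so far: 3 2/3 stops darker. Aperture: f/5 → f/4.5 → f/4 → f/3.5 → f/3.2 → f/2.8 → f/2.5 → f/2.2 → f/2 → f/1.8 → f/1.6 → f/1.4.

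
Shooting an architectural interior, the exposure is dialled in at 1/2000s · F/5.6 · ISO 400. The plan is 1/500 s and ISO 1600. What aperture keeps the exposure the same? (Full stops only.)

Shutter speed: 1/2000 → 1/1000 → 1/500 — 2 stops slower (brighter).
ISO: 400 → 800 → 1600 — 2 stops higher (brighter).
Net change so far: 4 stops brighter. Offset with the aperture: f/5.6 → f/8 → f/11 → f/16 → f/22.

f/22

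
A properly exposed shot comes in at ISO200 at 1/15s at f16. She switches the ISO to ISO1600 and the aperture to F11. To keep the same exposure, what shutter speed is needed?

ISO: 200 → 400 → 800 → 1600 — 3 stops raised (brighter).
Aperture: f/16 → f/11 — 1 stop opened up (brighter).
Net change so far: 4 stops brighter. Offset with the shutter speed: 1/15 → 1/30 → 1/60 → 1/125 → 1/250.

1/250s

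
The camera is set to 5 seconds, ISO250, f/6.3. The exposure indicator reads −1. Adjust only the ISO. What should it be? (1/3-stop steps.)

ISO 500

Underexposed by 1 stop → need 1 stop brighter.
ISO: 250 → 320 → 400 → 500.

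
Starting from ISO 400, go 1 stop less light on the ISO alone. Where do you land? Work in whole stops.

ISO 200

ISO: 400 → 200 — 1 stop lower (darker).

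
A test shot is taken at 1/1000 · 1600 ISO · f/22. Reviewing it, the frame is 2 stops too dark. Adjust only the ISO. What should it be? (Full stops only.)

ISO 6400

Underexposed by 2 stops → need 2 stops brighter.
ISO: 1600 → 3200 → 6400.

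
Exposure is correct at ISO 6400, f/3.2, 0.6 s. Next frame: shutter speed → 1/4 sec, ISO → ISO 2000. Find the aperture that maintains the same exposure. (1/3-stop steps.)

f/1.1

Shutter speed: 0.6 → 0.5 → 0.4 → 0.3 → 1/4 — 1 1/3 stops shorter (darker).
ISO: 6400 → 5000 → 4000 → 3200 → 2500 → 2000 — 1 2/3 stops lower (darker).
Net change so far: 3 stops darker. Offset with the aperture: f/3.2 → f/2.8 → f/2.5 → f/2.2 → f/2 → f/1.8 → f/1.6 → f/1.4 → f/1.2 → f/1.1.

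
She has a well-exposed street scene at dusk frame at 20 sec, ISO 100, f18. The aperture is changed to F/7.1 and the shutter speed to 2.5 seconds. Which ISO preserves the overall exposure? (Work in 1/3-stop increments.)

ISO 125

Aperture: f/18 → f/16 → f/14 → f/13 → f/11 → f/10 → f/9 → f/8 → f/7.1 — 2 2/3 stops opened up (brighter).
Shutter speed: 20 → 15 → 13 → 10 → 8 → 6 → 5 → 4 → 3.2 → 2.5 — 3 stops shorter (darker).
Net change so far: 1/3 stop darker. Offset with the ISO: 100 → 125.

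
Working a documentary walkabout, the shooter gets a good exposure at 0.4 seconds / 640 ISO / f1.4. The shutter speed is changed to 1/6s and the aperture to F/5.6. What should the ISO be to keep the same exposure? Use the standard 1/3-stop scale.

ISO 25600

Shutter speed: 0.4 → 0.3 → 1/4 → 1/5 → 1/6 — 1 1/3 stops shorter (darker).
Aperture: f/1.4 → f/1.6 → f/1.8 → f/2 → f/2.2 → f/2.5 → f/2.8 → f/3.2 → f/3.5 → f/4 → f/4.5 → f/5 → f/5.6 — 4 stops smaller aperture (darker).
Net change so far: 5 1/3 stops darker. Offset with the ISO: 640 → 800 → 1000 → 1250 → 1600 → 2000 → 2500 → 3200 → 4000 → 5000 → 6400 → 8000 → 10000 → 12800 → 16000 → 20000 → 25600.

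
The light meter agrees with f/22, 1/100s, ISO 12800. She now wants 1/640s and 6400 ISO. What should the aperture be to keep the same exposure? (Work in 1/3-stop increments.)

Shutter speed: 1/100 → 1/125 → 1/160 → 1/200 → 1/250 → 1/320 → 1/400 → 1/500 → 1/640 — 2 2/3 stops shorter (darker).
ISO: 12800 → 10000 → 8000 → 6400 — 1 stop lower (darker).
Net change so far: 3 2/3 stops darker. Offset with the aperture: f/22 → f/20 → f/18 → f/16 → f/14 → f/13 → f/11 → f/10 → f/9 → f/8 → f/7.1 → f/6.3.

f/6.3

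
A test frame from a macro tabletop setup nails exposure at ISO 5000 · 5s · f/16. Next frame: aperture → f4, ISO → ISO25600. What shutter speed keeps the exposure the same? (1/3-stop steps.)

Aperture: f/16 → f/14 → f/13 → f/11 → f/10 → f/9 → f/8 → f/7.1 → f/6.3 → f/5.6 → f/5 → f/4.5 → f/4 — 4 stops wider (brighter).
ISO: 5000 → 6400 → 8000 → 10000 → 12800 → 16000 → 20000 → 25600 — 2 1/3 stops raised (brighter).
Net change so far: 6 1/3 stops brighter. Offset with the shutter speed: 5 → 4 → 3.2 → 2.5 → 2 → 1.6 → 1.3 → 1 → 0.8 → 0.6 → 0.5 → 0.4 → 0.3 → 1/4 → 1/5 → 1/6 → 1/8 → 1/10 → 1/13 → 1/15.

1/15s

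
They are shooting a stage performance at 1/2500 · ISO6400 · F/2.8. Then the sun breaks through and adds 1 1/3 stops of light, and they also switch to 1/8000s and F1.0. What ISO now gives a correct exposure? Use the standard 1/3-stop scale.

ISO 1000

Scene light: 1 1/3 stops brighter.
Shutter speed: 1/2500 → 1/3200 → 1/4000 → 1/5000 → 1/6400 → 1/8000 — 1 2/3 stops faster (darker).
Aperture: f/2.8 → f/2.5 → f/2.2 → f/2 → f/1.8 → f/1.6 → f/1.4 → f/1.2 → f/1.1 → f/1.0 — 3 stops wider (brighter).
Net so far: 2 2/3 stops brighter. ISO: 6400 → 5000 → 4000 → 3200 → 2500 → 2000 → 1600 → 1250 → 1000.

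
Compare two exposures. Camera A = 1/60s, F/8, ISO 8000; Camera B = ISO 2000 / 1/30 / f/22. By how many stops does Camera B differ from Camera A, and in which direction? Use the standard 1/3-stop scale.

Aperture: f/8 → f/9 → f/10 → f/11 → f/13 → f/14 → f/16 → f/18 → f/20 → f/22 — 3 stops smaller aperture (darker).
Shutter speed: 1/60 → 1/50 → 1/40 → 1/30 — 1 stop slower (brighter).
ISO: 8000 → 6400 → 5000 → 4000 → 3200 → 2500 → 2000 — 2 stops dropped (darker).
Net: −3 +1 −2 = −4 stops.

4 stops darker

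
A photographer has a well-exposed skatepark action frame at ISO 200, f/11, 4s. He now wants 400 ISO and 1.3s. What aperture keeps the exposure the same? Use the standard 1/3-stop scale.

ISO: 200 → 250 → 320 → 400 — 1 stop higher (brighter).
Shutter speed: 4 → 3.2 → 2.5 → 2 → 1.6 → 1.3 — 1 2/3 stops faster (darker).
Net change so far: 2/3 stop darker. Offset with the aperture: f/11 → f/10 → f/9.

f/9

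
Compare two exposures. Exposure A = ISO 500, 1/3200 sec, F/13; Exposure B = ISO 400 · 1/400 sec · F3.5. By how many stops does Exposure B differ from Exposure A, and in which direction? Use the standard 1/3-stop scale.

Aperture: f/13 → f/11 → f/10 → f/9 → f/8 → f/7.1 → f/6.3 → f/5.6 → f/5 → f/4.5 → f/4 → f/3.5 — 3 2/3 stops wider (brighter).
Shutter speed: 1/3200 → 1/2500 → 1/2000 → 1/1600 → 1/1250 → 1/1000 → 1/800 → 1/640 → 1/500 → 1/400 — 3 stops slower (brighter).
ISO: 500 → 400 — 1/3 stop lower (darker).
Net: +3 2/3 +3 −1/3 = +6 1/3 stops.

6 1/3 stops brighter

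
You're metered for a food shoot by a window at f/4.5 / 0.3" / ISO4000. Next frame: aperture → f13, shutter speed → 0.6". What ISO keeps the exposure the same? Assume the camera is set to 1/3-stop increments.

Aperture: f/4.5 → f/5 → f/5.6 → f/6.3 → f/7.1 → f/8 → f/9 → f/10 → f/11 → f/13 — 3 stops stopped down (darker).
Shutter speed: 0.3 → 0.4 → 0.5 → 0.6 — 1 stop longer (brighter).
Net change so far: 2 stops darker. Offset with the ISO: 4000 → 5000 → 6400 → 8000 → 10000 → 12800 → 16000.

ISO 16000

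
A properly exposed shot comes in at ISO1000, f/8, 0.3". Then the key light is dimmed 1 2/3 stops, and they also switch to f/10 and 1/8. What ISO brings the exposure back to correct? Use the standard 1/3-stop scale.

Scene light: 1 2/3 stops darker.
Aperture: f/8 → f/9 → f/10 — 2/3 stop stopped down (darker).
Shutter speed: 0.3 → 1/4 → 1/5 → 1/6 → 1/8 — 1 1/3 stops faster (darker).
Net so far: 3 2/3 stops darker. ISO: 1000 → 1250 → 1600 → 2000 → 2500 → 3200 → 4000 → 5000 → 6400 → 8000 → 10000 → 12800.

ISO 12800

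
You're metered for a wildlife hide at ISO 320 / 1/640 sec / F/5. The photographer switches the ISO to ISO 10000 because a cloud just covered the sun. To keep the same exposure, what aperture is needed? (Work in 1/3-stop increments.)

ISO: 320 → 400 → 500 → 640 → 800 → 1000 → 1250 → 1600 → 2000 → 2500 → 3200 → 4000 → 5000 → 6400 → 8000 → 10000 — 5 stops higher (brighter).
Need 5 stops darker from the aperture: f/5 → f/5.6 → f/6.3 → f/7.1 → f/8 → f/9 → f/10 → f/11 → f/13 → f/14 → f/16 → f/18 → f/20 → f/22 → f/25 → f/29.

f/29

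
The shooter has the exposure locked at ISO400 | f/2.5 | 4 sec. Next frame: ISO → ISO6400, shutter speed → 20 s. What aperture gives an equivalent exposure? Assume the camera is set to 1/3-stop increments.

ISO: 400 → 500 → 640 → 800 → 1000 → 1250 → 1600 → 2000 → 2500 → 3200 → 4000 → 5000 → 6400 — 4 stops higher (brighter).
Shutter speed: 4 → 5 → 6 → 8 → 10 → 13 → 15 → 20 — 2 1/3 stops longer (brighter).
Net change so far: 6 1/3 stops brighter. Offset with the aperture: f/2.5 → f/2.8 → f/3.2 → f/3.5 → f/4 → f/4.5 → f/5 → f/5.6 → f/6.3 → f/7.1 → f/8 → f/9 → f/10 → f/11 → f/13 → f/14 → f/16 → f/18 → f/20 → f/22.

f/22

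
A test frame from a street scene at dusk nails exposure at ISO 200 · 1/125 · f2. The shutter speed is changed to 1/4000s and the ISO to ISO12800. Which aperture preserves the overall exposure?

f/2.8

Shutter speed: 1/125 → 1/250 → 1/500 → 1/1000 → 1/2000 → 1/4000 — 5 stops shorter (darker).
ISO: 200 → 400 → 800 → 1600 → 3200 → 6400 → 12800 — 6 stops raised (brighter).
Net change so far: 1 stop brighter. Offset with the aperture: f/2 → f/2.8.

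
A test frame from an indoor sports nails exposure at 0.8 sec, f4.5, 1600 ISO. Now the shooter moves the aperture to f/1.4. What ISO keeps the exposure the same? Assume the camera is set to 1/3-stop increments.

Aperture: f/4.5 → f/4 → f/3.5 → f/3.2 → f/2.8 → f/2.5 → f/2.2 → f/2 → f/1.8 → f/1.6 → f/1.4 — 3 1/3 stops larger aperture (brighter).
Need 3 1/3 stops darker from the ISO: 1600 → 1250 → 1000 → 800 → 640 → 500 → 400 → 320 → 250 → 200 → 160.

ISO 160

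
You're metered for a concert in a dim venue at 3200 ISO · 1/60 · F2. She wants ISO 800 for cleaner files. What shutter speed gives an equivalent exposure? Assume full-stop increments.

1/15s

ISO: 3200 → 1600 → 800 — 2 stops lower (darker).
Need 2 stops brighter from the shutter speed: 1/60 → 1/30 → 1/15.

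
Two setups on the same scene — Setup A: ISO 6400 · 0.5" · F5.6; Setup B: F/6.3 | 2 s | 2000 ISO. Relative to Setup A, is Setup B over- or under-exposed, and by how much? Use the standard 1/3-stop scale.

Aperture: f/5.6 → f/6.3 — 1/3 stop smaller aperture (darker).
Shutter speed: 0.5 → 0.6 → 0.8 → 1 → 1.3 → 1.6 → 2 — 2 stops longer (brighter).
ISO: 6400 → 5000 → 4000 → 3200 → 2500 → 2000 — 1 2/3 stops dropped (darker).
Net: −1/3 +2 −1 2/3 = 0 stops.

same exposure (0 stops)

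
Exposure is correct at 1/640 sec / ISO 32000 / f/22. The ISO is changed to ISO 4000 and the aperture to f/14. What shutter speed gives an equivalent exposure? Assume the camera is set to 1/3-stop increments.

ISO: 32000 → 25600 → 20000 → 16000 → 12800 → 10000 → 8000 → 6400 → 5000 → 4000 — 3 stops lower (darker).
Aperture: f/22 → f/20 → f/18 → f/16 → f/14 — 1 1/3 stops wider (brighter).
Net change so far: 1 2/3 stops darker. Offset with the shutter speed: 1/640 → 1/500 → 1/400 → 1/320 → 1/250 → 1/200.

1/200s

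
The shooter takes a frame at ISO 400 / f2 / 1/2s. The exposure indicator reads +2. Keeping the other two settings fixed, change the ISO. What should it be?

ISO 100

Overexposed by 2 stops → need 2 stops darker.
ISO: 400 → 200 → 100.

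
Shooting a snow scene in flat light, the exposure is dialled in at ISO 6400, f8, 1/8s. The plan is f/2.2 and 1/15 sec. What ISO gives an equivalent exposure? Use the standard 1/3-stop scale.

ISO 1000

Aperture: f/8 → f/7.1 → f/6.3 → f/5.6 → f/5 → f/4.5 → f/4 → f/3.5 → f/3.2 → f/2.8 → f/2.5 → f/2.2 — 3 2/3 stops wider (brighter).
Shutter speed: 1/8 → 1/10 → 1/13 → 1/15 — 1 stop shorter (darker).
Net change so far: 2 2/3 stops brighter. Offset with the ISO: 6400 → 5000 → 4000 → 3200 → 2500 → 2000 → 1600 → 1250 → 1000.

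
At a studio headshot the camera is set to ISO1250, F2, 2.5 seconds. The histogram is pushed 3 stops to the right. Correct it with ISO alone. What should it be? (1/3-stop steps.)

ISO 160

Overexposed by 3 stops → need 3 stops darker.
ISO: 1250 → 1000 → 800 → 640 → 500 → 400 → 320 → 250 → 200 → 160.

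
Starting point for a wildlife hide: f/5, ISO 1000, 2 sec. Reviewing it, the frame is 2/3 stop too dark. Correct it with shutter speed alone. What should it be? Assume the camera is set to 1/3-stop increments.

3.2 s

Underexposed by 2/3 stop → need 2/3 stop brighter.
Shutter speed: 2 → 2.5 → 3.2.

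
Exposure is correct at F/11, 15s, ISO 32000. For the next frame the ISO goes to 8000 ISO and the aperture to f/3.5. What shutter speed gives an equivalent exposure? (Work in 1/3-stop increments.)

ISO: 32000 → 25600 → 20000 → 16000 → 12800 → 10000 → 8000 — 2 stops lower (darker).
Aperture: f/11 → f/10 → f/9 → f/8 → f/7.1 → f/6.3 → f/5.6 → f/5 → f/4.5 → f/4 → f/3.5 — 3 1/3 stops wider (brighter).
Net change so far: 1 1/3 stops brighter. Offset with the shutter speed: 15 → 13 → 10 → 8 → 6.

6 s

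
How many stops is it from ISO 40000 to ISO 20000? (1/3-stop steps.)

40000 → 32000 → 25600 → 20000 — count the steps: 3 third-stops = 1 stop.

1 stop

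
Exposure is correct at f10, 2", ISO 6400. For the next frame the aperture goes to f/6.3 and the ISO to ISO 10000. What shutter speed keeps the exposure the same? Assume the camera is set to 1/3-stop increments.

Aperture: f/10 → f/9 → f/8 → f/7.1 → f/6.3 — 1 1/3 stops opened up (brighter).
ISO: 6400 → 8000 → 10000 — 2/3 stop higher (brighter).
Net change so far: 2 stops brighter. Offset with the shutter speed: 2 → 1.6 → 1.3 → 1 → 0.8 → 0.6 → 0.5.

0.5 s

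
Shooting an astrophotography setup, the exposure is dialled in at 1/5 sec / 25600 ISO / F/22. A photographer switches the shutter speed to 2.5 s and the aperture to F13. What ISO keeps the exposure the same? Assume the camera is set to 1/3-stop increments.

ISO 640

Shutter speed: 1/5 → 1/4 → 0.3 → 0.4 → 0.5 → 0.6 → 0.8 → 1 → 1.3 → 1.6 → 2 → 2.5 — 3 2/3 stops slower (brighter).
Aperture: f/22 → f/20 → f/18 → f/16 → f/14 → f/13 — 1 2/3 stops opened up (brighter).
Net change so far: 5 1/3 stops brighter. Offset with the ISO: 25600 → 20000 → 16000 → 12800 → 10000 → 8000 → 6400 → 5000 → 4000 → 3200 → 2500 → 2000 → 1600 → 1250 → 1000 → 800 → 640.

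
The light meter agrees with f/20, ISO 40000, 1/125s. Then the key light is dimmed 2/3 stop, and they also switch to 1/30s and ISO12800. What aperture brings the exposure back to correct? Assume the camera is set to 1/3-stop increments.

Scene light: 2/3 stop darker.
Shutter speed: 1/125 → 1/100 → 1/80 → 1/60 → 1/50 → 1/40 → 1/30 — 2 stops longer (brighter).
ISO: 40000 → 32000 → 25600 → 20000 → 16000 → 12800 — 1 2/3 stops dropped (darker).
Net so far: 1/3 stop darker. Aperture: f/20 → f/18.

f/18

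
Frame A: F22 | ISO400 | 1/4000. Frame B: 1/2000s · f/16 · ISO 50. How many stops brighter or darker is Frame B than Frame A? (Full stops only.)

Aperture: f/22 → f/16 — 1 stop opened up (brighter).
Shutter speed: 1/4000 → 1/2000 — 1 stop longer (brighter).
ISO: 400 → 200 → 100 → 50 — 3 stops lower (darker).
Net: +1 +1 −3 = −1 stop.

1 stop darker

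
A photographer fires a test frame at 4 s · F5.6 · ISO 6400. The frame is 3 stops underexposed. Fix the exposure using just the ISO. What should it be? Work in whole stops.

ISO 51200

Underexposed by 3 stops → need 3 stops brighter.
ISO: 6400 → 12800 → 25600 → 51200.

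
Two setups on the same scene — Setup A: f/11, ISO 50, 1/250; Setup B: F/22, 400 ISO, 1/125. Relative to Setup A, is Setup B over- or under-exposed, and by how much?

Aperture: f/11 → f/16 → f/22 — 2 stops smaller aperture (darker).
Shutter speed: 1/250 → 1/125 — 1 stop longer (brighter).
ISO: 50 → 100 → 200 → 400 — 3 stops raised (brighter).
Net: −2 +1 +3 = +2 stops.

2 stops brighter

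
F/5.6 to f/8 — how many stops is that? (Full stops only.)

f/5.6 → f/8 — count the steps: 1 stop.

1 stop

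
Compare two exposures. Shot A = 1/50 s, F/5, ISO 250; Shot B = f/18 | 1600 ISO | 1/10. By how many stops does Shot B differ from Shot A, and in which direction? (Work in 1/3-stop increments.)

1 1/3 stops brighter

Aperture: f/5 → f/5.6 → f/6.3 → f/7.1 → f/8 → f/9 → f/10 → f/11 → f/13 → f/14 → f/16 → f/18 — 3 2/3 stops smaller aperture (darker).
Shutter speed: 1/50 → 1/40 → 1/30 → 1/25 → 1/20 → 1/15 → 1/13 → 1/10 — 2 1/3 stops slower (brighter).
ISO: 250 → 320 → 400 → 500 → 640 → 800 → 1000 → 1250 → 1600 — 2 2/3 stops raised (brighter).
Net: −3 2/3 +2 1/3 +2 2/3 = +1 1/3 stops.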